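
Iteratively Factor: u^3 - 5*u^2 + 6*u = (u)*(u^2 - 5*u + 6) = u*(u - 2)*(u - 3)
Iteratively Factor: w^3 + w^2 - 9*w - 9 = (w - 3)*(w^2 + 4*w + 3) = (w - 3)*(w + 3)*(w + 1)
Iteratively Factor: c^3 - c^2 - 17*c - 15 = (c + 3)*(c^2 - 4*c - 5) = (c - 5)*(c + 3)*(c + 1)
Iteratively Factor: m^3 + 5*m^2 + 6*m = (m + 2)*(m^2 + 3*m) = (m + 2)*(m + 3)*(m)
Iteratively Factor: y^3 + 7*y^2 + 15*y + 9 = (y + 3)*(y^2 + 4*y + 3) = (y + 3)^2*(y + 1)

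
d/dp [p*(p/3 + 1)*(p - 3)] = p^2 - 3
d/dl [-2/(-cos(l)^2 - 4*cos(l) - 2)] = 4*(cos(l) + 2)*sin(l)/(cos(l)^2 + 4*cos(l) + 2)^2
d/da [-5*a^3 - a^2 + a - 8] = -15*a^2 - 2*a + 1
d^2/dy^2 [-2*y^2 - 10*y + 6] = -4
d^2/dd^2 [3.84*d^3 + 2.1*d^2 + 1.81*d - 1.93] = 23.04*d + 4.2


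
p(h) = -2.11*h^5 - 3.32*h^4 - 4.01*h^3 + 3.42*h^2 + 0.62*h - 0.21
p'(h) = -10.55*h^4 - 13.28*h^3 - 12.03*h^2 + 6.84*h + 0.62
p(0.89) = -3.04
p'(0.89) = -18.80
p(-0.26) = -0.08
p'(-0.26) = -1.79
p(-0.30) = -0.00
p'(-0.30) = -2.24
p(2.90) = -735.05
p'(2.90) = -1150.78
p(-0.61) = 1.31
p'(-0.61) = -6.48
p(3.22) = -1183.95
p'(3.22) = -1679.62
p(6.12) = -23559.95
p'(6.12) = -18252.03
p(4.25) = -4252.48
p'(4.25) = -4649.03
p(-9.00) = 106005.39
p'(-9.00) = -60572.80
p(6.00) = -21449.61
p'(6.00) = -16932.70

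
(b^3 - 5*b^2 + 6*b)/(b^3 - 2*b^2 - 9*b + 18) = b/(b + 3)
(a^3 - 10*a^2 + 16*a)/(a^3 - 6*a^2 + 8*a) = (a - 8)/(a - 4)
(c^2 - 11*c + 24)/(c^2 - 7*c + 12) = (c - 8)/(c - 4)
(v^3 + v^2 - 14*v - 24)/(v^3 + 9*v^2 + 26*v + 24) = (v - 4)/(v + 4)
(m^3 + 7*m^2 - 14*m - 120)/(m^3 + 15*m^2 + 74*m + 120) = (m - 4)/(m + 4)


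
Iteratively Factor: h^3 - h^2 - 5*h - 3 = (h - 3)*(h^2 + 2*h + 1) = (h - 3)*(h + 1)*(h + 1)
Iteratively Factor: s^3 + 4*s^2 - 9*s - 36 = (s + 3)*(s^2 + s - 12) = (s - 3)*(s + 3)*(s + 4)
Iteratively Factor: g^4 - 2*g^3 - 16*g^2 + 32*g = (g - 4)*(g^3 + 2*g^2 - 8*g) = (g - 4)*(g + 4)*(g^2 - 2*g) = (g - 4)*(g - 2)*(g + 4)*(g)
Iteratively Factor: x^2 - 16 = (x - 4)*(x + 4)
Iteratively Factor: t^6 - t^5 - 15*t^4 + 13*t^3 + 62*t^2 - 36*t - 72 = (t + 2)*(t^5 - 3*t^4 - 9*t^3 + 31*t^2 - 36) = (t - 3)*(t + 2)*(t^4 - 9*t^2 + 4*t + 12) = (t - 3)*(t - 2)*(t + 2)*(t^3 + 2*t^2 - 5*t - 6) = (t - 3)*(t - 2)^2*(t + 2)*(t^2 + 4*t + 3) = (t - 3)*(t - 2)^2*(t + 2)*(t + 3)*(t + 1)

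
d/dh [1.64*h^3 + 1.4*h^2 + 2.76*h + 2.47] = 4.92*h^2 + 2.8*h + 2.76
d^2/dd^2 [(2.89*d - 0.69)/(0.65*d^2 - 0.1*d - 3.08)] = ((1.475 - 11.271*d)*(-0.65*d^2 + 0.1*d + 3.08) - (1.3*d - 0.1)*(2.6*d - 0.2)*(2.89*d - 0.69))/(-0.65*d^2 + 0.1*d + 3.08)^3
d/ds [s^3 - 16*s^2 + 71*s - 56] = 3*s^2 - 32*s + 71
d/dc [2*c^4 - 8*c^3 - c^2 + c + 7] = 8*c^3 - 24*c^2 - 2*c + 1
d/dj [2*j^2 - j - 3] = 4*j - 1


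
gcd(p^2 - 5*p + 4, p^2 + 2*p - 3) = p - 1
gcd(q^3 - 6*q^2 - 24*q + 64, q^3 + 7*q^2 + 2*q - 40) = q^2 + 2*q - 8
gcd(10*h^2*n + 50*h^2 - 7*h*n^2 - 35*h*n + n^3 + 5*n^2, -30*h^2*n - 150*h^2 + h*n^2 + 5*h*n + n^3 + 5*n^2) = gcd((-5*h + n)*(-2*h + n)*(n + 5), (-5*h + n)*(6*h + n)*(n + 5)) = 5*h*n + 25*h - n^2 - 5*n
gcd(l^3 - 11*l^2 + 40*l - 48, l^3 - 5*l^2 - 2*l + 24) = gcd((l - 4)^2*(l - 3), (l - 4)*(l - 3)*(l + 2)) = l^2 - 7*l + 12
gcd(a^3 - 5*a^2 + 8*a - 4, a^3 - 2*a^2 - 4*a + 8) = a^2 - 4*a + 4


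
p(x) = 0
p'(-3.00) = 0.00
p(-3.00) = 0.00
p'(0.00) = 0.00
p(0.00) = 0.00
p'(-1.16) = 0.00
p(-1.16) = 0.00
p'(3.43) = 0.00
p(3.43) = 0.00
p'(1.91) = 0.00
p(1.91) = 0.00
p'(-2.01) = 0.00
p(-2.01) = 0.00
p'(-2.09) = 0.00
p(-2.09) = 0.00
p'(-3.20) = 0.00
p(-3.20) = 0.00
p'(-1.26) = 0.00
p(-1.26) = 0.00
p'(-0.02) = 0.00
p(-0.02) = 0.00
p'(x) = 0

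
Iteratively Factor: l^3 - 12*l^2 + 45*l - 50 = (l - 5)*(l^2 - 7*l + 10) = (l - 5)*(l - 2)*(l - 5)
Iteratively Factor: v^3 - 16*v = (v)*(v^2 - 16) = v*(v + 4)*(v - 4)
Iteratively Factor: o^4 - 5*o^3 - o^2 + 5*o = (o)*(o^3 - 5*o^2 - o + 5) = o*(o - 5)*(o^2 - 1) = o*(o - 5)*(o - 1)*(o + 1)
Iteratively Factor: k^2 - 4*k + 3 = (k - 3)*(k - 1)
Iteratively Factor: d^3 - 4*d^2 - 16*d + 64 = (d - 4)*(d^2 - 16) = (d - 4)^2*(d + 4)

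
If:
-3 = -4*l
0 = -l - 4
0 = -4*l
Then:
No Solution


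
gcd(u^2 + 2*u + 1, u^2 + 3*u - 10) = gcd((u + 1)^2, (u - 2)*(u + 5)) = 1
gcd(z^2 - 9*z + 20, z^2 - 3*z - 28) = 1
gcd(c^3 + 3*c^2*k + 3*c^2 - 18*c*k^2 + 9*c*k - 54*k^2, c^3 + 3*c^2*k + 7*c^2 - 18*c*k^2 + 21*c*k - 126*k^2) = c^2 + 3*c*k - 18*k^2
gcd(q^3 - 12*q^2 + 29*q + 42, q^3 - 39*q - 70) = q - 7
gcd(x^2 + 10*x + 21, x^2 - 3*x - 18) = x + 3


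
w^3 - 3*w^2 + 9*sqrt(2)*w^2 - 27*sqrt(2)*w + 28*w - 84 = (w - 3)*(w + 2*sqrt(2))*(w + 7*sqrt(2))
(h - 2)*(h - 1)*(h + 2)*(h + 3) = h^4 + 2*h^3 - 7*h^2 - 8*h + 12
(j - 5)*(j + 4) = j^2 - j - 20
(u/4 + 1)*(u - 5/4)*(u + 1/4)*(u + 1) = u^4/4 + u^3 - 21*u^2/64 - 89*u/64 - 5/16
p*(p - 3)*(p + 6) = p^3 + 3*p^2 - 18*p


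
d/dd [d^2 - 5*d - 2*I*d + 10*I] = 2*d - 5 - 2*I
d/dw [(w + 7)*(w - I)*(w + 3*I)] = 3*w^2 + w*(14 + 4*I) + 3 + 14*I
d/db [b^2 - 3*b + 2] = 2*b - 3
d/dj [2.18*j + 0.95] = 2.18000000000000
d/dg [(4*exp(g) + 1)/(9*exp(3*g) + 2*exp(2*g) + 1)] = (-(4*exp(g) + 1)*(27*exp(g) + 4)*exp(g) + 36*exp(3*g) + 8*exp(2*g) + 4)*exp(g)/(9*exp(3*g) + 2*exp(2*g) + 1)^2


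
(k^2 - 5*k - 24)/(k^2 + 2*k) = (k^2 - 5*k - 24)/(k*(k + 2))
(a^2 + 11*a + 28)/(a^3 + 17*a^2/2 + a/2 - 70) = 2/(2*a - 5)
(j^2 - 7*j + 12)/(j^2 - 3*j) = (j - 4)/j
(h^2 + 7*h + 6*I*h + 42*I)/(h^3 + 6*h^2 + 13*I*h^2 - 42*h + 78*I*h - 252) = (h + 7)/(h^2 + h*(6 + 7*I) + 42*I)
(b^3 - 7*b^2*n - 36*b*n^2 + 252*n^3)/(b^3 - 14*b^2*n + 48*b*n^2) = (b^2 - b*n - 42*n^2)/(b*(b - 8*n))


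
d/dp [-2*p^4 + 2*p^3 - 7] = p^2*(6 - 8*p)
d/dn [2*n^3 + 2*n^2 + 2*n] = 6*n^2 + 4*n + 2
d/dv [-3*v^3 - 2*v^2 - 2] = v*(-9*v - 4)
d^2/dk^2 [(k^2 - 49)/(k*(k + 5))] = 2*(-5*k^3 - 147*k^2 - 735*k - 1225)/(k^3*(k^3 + 15*k^2 + 75*k + 125))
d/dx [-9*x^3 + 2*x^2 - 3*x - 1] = -27*x^2 + 4*x - 3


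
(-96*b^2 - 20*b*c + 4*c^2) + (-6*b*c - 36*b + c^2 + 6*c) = -96*b^2 - 26*b*c - 36*b + 5*c^2 + 6*c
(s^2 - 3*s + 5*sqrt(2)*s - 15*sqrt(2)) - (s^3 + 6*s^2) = -s^3 - 5*s^2 - 3*s + 5*sqrt(2)*s - 15*sqrt(2)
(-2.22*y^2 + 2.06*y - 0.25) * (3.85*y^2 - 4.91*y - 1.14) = -8.547*y^4 + 18.8312*y^3 - 8.5463*y^2 - 1.1209*y + 0.285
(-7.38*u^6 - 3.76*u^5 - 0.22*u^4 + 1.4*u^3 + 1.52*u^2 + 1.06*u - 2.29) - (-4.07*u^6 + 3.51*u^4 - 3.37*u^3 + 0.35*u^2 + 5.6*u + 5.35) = -3.31*u^6 - 3.76*u^5 - 3.73*u^4 + 4.77*u^3 + 1.17*u^2 - 4.54*u - 7.64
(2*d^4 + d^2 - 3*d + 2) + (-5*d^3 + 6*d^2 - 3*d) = 2*d^4 - 5*d^3 + 7*d^2 - 6*d + 2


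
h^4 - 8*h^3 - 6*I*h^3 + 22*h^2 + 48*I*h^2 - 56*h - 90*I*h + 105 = (h - 5)*(h - 3)*(h - 7*I)*(h + I)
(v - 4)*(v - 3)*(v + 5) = v^3 - 2*v^2 - 23*v + 60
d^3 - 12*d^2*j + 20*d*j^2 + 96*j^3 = (d - 8*j)*(d - 6*j)*(d + 2*j)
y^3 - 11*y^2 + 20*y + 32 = (y - 8)*(y - 4)*(y + 1)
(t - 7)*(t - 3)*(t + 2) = t^3 - 8*t^2 + t + 42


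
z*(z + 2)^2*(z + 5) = z^4 + 9*z^3 + 24*z^2 + 20*z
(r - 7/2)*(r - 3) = r^2 - 13*r/2 + 21/2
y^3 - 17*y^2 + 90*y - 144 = (y - 8)*(y - 6)*(y - 3)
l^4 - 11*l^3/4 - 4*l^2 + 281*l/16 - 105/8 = (l - 2)*(l - 7/4)*(l - 3/2)*(l + 5/2)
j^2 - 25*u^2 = (j - 5*u)*(j + 5*u)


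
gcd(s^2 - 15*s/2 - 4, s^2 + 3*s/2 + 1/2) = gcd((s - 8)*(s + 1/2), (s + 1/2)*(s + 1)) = s + 1/2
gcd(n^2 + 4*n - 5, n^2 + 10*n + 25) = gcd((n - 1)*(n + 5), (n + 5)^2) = n + 5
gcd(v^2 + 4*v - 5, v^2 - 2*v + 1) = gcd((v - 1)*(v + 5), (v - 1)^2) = v - 1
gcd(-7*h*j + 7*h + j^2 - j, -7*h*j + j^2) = 7*h - j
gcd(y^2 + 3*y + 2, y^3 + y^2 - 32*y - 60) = y + 2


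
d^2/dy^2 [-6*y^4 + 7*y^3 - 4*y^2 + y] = -72*y^2 + 42*y - 8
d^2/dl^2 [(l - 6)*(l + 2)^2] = 6*l - 4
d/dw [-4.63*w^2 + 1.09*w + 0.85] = 1.09 - 9.26*w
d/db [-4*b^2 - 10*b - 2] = -8*b - 10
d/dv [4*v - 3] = 4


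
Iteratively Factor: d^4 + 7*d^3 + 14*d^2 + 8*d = (d + 4)*(d^3 + 3*d^2 + 2*d) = (d + 1)*(d + 4)*(d^2 + 2*d) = d*(d + 1)*(d + 4)*(d + 2)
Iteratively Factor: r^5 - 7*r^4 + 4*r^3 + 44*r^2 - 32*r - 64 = (r + 2)*(r^4 - 9*r^3 + 22*r^2 - 32) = (r - 4)*(r + 2)*(r^3 - 5*r^2 + 2*r + 8) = (r - 4)^2*(r + 2)*(r^2 - r - 2) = (r - 4)^2*(r + 1)*(r + 2)*(r - 2)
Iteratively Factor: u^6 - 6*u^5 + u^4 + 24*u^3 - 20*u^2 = (u)*(u^5 - 6*u^4 + u^3 + 24*u^2 - 20*u) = u*(u - 1)*(u^4 - 5*u^3 - 4*u^2 + 20*u) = u*(u - 5)*(u - 1)*(u^3 - 4*u) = u*(u - 5)*(u - 1)*(u + 2)*(u^2 - 2*u) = u^2*(u - 5)*(u - 1)*(u + 2)*(u - 2)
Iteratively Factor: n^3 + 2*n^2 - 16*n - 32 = (n - 4)*(n^2 + 6*n + 8) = (n - 4)*(n + 2)*(n + 4)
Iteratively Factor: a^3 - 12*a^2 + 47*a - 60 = (a - 4)*(a^2 - 8*a + 15) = (a - 4)*(a - 3)*(a - 5)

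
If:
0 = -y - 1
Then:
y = -1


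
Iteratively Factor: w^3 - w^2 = (w)*(w^2 - w) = w^2*(w - 1)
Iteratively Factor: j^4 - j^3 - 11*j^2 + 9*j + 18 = (j - 3)*(j^3 + 2*j^2 - 5*j - 6) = (j - 3)*(j + 1)*(j^2 + j - 6) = (j - 3)*(j - 2)*(j + 1)*(j + 3)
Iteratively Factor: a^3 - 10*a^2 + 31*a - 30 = (a - 5)*(a^2 - 5*a + 6) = (a - 5)*(a - 3)*(a - 2)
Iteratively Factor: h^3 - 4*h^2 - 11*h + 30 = (h + 3)*(h^2 - 7*h + 10) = (h - 5)*(h + 3)*(h - 2)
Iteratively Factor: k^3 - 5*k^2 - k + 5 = (k - 1)*(k^2 - 4*k - 5) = (k - 5)*(k - 1)*(k + 1)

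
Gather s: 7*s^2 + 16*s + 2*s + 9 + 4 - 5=7*s^2 + 18*s + 8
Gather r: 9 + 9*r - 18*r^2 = -18*r^2 + 9*r + 9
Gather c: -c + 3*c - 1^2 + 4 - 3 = 2*c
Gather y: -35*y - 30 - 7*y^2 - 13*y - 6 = -7*y^2 - 48*y - 36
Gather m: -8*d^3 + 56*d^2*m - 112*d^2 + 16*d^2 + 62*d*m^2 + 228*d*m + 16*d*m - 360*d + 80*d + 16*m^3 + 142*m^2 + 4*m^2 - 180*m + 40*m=-8*d^3 - 96*d^2 - 280*d + 16*m^3 + m^2*(62*d + 146) + m*(56*d^2 + 244*d - 140)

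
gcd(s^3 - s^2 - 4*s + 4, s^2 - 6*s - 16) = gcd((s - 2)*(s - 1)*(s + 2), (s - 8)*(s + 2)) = s + 2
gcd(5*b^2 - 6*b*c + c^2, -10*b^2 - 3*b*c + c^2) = 5*b - c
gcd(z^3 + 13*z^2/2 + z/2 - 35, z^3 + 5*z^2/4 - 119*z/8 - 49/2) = z + 7/2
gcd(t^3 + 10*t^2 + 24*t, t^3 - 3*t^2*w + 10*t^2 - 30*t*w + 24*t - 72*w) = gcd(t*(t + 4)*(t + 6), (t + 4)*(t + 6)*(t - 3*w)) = t^2 + 10*t + 24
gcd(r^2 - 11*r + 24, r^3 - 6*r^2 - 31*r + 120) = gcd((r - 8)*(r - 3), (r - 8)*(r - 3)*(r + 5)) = r^2 - 11*r + 24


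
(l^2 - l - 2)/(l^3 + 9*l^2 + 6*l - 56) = (l + 1)/(l^2 + 11*l + 28)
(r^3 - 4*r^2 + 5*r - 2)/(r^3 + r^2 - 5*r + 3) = (r - 2)/(r + 3)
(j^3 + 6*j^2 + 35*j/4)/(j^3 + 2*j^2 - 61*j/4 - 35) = j/(j - 4)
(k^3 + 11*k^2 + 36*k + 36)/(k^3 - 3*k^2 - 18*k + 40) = (k^3 + 11*k^2 + 36*k + 36)/(k^3 - 3*k^2 - 18*k + 40)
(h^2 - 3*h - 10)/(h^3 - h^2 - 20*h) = (h + 2)/(h*(h + 4))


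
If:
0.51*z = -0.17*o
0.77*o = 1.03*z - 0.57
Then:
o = -0.51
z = 0.17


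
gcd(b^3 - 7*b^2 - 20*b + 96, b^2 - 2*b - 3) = b - 3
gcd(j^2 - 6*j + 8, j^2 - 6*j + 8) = j^2 - 6*j + 8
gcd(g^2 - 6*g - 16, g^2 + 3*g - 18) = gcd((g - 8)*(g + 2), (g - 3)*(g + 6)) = 1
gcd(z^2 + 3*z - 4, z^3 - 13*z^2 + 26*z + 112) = 1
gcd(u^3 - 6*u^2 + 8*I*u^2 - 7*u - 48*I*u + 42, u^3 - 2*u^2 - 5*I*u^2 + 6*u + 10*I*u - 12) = u + I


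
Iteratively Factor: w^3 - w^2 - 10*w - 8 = (w - 4)*(w^2 + 3*w + 2) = (w - 4)*(w + 2)*(w + 1)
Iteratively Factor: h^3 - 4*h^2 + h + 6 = (h - 2)*(h^2 - 2*h - 3) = (h - 2)*(h + 1)*(h - 3)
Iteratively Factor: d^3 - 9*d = (d)*(d^2 - 9) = d*(d + 3)*(d - 3)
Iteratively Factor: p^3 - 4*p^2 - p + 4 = (p - 4)*(p^2 - 1) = (p - 4)*(p - 1)*(p + 1)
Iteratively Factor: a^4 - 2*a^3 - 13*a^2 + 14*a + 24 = (a - 2)*(a^3 - 13*a - 12) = (a - 2)*(a + 1)*(a^2 - a - 12) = (a - 4)*(a - 2)*(a + 1)*(a + 3)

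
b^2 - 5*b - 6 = (b - 6)*(b + 1)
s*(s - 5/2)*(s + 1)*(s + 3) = s^4 + 3*s^3/2 - 7*s^2 - 15*s/2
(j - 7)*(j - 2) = j^2 - 9*j + 14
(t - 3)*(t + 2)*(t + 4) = t^3 + 3*t^2 - 10*t - 24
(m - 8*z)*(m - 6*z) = m^2 - 14*m*z + 48*z^2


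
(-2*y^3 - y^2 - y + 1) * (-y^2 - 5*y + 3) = 2*y^5 + 11*y^4 + y^2 - 8*y + 3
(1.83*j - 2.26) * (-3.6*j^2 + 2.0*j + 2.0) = -6.588*j^3 + 11.796*j^2 - 0.859999999999999*j - 4.52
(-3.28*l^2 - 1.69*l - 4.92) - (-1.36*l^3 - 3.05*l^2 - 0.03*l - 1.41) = 1.36*l^3 - 0.23*l^2 - 1.66*l - 3.51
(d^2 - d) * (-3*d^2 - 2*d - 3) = -3*d^4 + d^3 - d^2 + 3*d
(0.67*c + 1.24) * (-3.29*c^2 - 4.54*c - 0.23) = -2.2043*c^3 - 7.1214*c^2 - 5.7837*c - 0.2852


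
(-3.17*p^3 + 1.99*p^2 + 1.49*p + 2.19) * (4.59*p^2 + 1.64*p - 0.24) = -14.5503*p^5 + 3.9353*p^4 + 10.8635*p^3 + 12.0181*p^2 + 3.234*p - 0.5256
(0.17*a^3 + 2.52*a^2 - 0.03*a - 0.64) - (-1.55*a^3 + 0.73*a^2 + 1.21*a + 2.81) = 1.72*a^3 + 1.79*a^2 - 1.24*a - 3.45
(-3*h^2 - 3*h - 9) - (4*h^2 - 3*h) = -7*h^2 - 9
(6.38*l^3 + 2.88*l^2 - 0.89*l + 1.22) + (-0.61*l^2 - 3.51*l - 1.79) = 6.38*l^3 + 2.27*l^2 - 4.4*l - 0.57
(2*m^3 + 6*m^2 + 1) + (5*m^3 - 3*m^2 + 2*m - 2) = 7*m^3 + 3*m^2 + 2*m - 1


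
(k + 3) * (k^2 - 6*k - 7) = k^3 - 3*k^2 - 25*k - 21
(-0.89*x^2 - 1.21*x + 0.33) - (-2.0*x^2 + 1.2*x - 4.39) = 1.11*x^2 - 2.41*x + 4.72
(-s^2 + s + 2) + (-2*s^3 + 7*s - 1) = -2*s^3 - s^2 + 8*s + 1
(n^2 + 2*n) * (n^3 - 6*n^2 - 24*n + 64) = n^5 - 4*n^4 - 36*n^3 + 16*n^2 + 128*n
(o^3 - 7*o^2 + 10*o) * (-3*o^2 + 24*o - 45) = -3*o^5 + 45*o^4 - 243*o^3 + 555*o^2 - 450*o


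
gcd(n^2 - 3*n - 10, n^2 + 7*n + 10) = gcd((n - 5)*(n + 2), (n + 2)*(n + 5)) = n + 2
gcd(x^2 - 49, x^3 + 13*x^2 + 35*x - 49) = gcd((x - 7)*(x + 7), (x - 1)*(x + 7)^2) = x + 7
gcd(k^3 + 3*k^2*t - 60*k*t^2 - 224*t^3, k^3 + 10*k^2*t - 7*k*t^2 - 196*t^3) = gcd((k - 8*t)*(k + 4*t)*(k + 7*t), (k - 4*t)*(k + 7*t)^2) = k + 7*t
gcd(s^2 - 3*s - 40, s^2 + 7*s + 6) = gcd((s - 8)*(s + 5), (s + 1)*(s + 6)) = 1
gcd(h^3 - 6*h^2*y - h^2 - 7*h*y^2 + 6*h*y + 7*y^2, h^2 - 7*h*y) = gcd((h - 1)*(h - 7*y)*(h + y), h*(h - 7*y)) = -h + 7*y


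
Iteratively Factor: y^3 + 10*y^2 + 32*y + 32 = (y + 4)*(y^2 + 6*y + 8) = (y + 2)*(y + 4)*(y + 4)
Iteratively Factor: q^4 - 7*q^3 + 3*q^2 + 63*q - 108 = (q - 4)*(q^3 - 3*q^2 - 9*q + 27) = (q - 4)*(q + 3)*(q^2 - 6*q + 9) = (q - 4)*(q - 3)*(q + 3)*(q - 3)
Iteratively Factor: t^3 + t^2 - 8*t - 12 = (t + 2)*(t^2 - t - 6) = (t + 2)^2*(t - 3)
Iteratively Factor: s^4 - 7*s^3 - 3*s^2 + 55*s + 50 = (s + 1)*(s^3 - 8*s^2 + 5*s + 50) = (s - 5)*(s + 1)*(s^2 - 3*s - 10) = (s - 5)^2*(s + 1)*(s + 2)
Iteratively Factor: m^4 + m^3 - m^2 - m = (m + 1)*(m^3 - m) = (m - 1)*(m + 1)*(m^2 + m) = (m - 1)*(m + 1)^2*(m)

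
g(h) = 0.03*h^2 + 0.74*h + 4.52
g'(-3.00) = 0.56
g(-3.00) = 2.57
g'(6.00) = 1.10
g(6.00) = 10.04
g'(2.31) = 0.88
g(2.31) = 6.39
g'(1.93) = 0.86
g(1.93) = 6.06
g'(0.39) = 0.76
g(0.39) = 4.81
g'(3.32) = 0.94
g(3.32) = 7.31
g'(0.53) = 0.77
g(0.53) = 4.92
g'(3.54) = 0.95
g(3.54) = 7.52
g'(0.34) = 0.76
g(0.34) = 4.78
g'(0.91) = 0.79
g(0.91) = 5.22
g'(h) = 0.06*h + 0.74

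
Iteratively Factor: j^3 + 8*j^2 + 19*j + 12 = (j + 3)*(j^2 + 5*j + 4) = (j + 1)*(j + 3)*(j + 4)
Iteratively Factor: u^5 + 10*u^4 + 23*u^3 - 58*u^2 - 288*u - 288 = (u + 4)*(u^4 + 6*u^3 - u^2 - 54*u - 72) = (u - 3)*(u + 4)*(u^3 + 9*u^2 + 26*u + 24) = (u - 3)*(u + 3)*(u + 4)*(u^2 + 6*u + 8) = (u - 3)*(u + 2)*(u + 3)*(u + 4)*(u + 4)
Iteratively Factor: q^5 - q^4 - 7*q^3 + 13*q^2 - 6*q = (q - 1)*(q^4 - 7*q^2 + 6*q) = (q - 2)*(q - 1)*(q^3 + 2*q^2 - 3*q) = (q - 2)*(q - 1)^2*(q^2 + 3*q) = (q - 2)*(q - 1)^2*(q + 3)*(q)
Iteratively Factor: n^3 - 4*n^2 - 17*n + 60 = (n - 5)*(n^2 + n - 12) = (n - 5)*(n + 4)*(n - 3)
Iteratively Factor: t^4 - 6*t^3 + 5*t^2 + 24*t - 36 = (t + 2)*(t^3 - 8*t^2 + 21*t - 18) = (t - 2)*(t + 2)*(t^2 - 6*t + 9) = (t - 3)*(t - 2)*(t + 2)*(t - 3)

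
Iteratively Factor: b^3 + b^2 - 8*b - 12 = (b + 2)*(b^2 - b - 6) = (b - 3)*(b + 2)*(b + 2)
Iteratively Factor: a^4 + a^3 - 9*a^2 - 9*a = (a + 3)*(a^3 - 2*a^2 - 3*a) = (a - 3)*(a + 3)*(a^2 + a) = (a - 3)*(a + 1)*(a + 3)*(a)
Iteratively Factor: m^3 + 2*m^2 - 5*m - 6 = (m + 1)*(m^2 + m - 6) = (m - 2)*(m + 1)*(m + 3)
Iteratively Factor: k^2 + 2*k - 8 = (k - 2)*(k + 4)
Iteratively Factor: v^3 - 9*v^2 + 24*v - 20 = (v - 2)*(v^2 - 7*v + 10) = (v - 5)*(v - 2)*(v - 2)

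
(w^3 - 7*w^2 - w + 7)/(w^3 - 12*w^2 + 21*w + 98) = (w^2 - 1)/(w^2 - 5*w - 14)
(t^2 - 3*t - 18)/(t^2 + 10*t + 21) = (t - 6)/(t + 7)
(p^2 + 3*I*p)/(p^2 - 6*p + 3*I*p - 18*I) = p/(p - 6)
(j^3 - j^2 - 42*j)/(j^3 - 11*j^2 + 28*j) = (j + 6)/(j - 4)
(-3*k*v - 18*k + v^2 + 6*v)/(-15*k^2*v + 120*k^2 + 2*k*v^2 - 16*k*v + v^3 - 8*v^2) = (v + 6)/(5*k*v - 40*k + v^2 - 8*v)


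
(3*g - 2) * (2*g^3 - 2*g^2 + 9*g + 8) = 6*g^4 - 10*g^3 + 31*g^2 + 6*g - 16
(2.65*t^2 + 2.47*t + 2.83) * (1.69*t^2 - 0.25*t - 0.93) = 4.4785*t^4 + 3.5118*t^3 + 1.7007*t^2 - 3.0046*t - 2.6319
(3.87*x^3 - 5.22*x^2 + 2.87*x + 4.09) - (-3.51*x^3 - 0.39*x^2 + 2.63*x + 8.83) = 7.38*x^3 - 4.83*x^2 + 0.24*x - 4.74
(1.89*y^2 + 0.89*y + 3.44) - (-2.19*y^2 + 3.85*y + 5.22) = 4.08*y^2 - 2.96*y - 1.78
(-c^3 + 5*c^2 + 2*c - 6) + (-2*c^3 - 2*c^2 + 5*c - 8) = -3*c^3 + 3*c^2 + 7*c - 14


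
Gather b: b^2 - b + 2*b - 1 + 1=b^2 + b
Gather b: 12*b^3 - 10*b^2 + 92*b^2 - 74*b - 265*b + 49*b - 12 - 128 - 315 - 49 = 12*b^3 + 82*b^2 - 290*b - 504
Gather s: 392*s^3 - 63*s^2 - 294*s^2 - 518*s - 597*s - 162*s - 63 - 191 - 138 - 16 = 392*s^3 - 357*s^2 - 1277*s - 408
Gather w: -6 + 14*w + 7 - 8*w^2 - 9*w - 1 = -8*w^2 + 5*w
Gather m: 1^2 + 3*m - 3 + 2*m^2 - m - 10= 2*m^2 + 2*m - 12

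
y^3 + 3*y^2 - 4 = (y - 1)*(y + 2)^2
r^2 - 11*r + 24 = (r - 8)*(r - 3)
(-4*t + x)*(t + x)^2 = -4*t^3 - 7*t^2*x - 2*t*x^2 + x^3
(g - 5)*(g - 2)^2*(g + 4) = g^4 - 5*g^3 - 12*g^2 + 76*g - 80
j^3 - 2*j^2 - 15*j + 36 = (j - 3)^2*(j + 4)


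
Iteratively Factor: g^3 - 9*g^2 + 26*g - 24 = (g - 4)*(g^2 - 5*g + 6) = (g - 4)*(g - 3)*(g - 2)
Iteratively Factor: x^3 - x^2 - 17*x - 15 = (x - 5)*(x^2 + 4*x + 3) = (x - 5)*(x + 3)*(x + 1)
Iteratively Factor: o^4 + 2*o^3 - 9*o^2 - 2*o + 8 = (o - 2)*(o^3 + 4*o^2 - o - 4) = (o - 2)*(o + 4)*(o^2 - 1) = (o - 2)*(o - 1)*(o + 4)*(o + 1)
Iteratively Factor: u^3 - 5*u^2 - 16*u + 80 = (u - 5)*(u^2 - 16) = (u - 5)*(u - 4)*(u + 4)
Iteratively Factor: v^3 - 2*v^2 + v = (v - 1)*(v^2 - v) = v*(v - 1)*(v - 1)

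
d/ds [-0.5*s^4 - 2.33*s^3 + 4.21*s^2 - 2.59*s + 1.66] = -2.0*s^3 - 6.99*s^2 + 8.42*s - 2.59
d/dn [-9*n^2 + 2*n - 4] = 2 - 18*n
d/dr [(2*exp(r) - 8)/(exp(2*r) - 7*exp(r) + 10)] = 2*(-(exp(r) - 4)*(2*exp(r) - 7) + exp(2*r) - 7*exp(r) + 10)*exp(r)/(exp(2*r) - 7*exp(r) + 10)^2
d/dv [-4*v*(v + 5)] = -8*v - 20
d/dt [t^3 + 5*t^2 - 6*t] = 3*t^2 + 10*t - 6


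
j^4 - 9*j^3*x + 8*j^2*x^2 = j^2*(j - 8*x)*(j - x)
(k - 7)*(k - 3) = k^2 - 10*k + 21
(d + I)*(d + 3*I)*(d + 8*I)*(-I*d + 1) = -I*d^4 + 13*d^3 + 47*I*d^2 - 59*d - 24*I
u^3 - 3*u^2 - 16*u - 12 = (u - 6)*(u + 1)*(u + 2)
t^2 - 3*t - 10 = (t - 5)*(t + 2)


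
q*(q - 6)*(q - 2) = q^3 - 8*q^2 + 12*q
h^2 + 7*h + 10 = (h + 2)*(h + 5)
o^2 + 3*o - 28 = (o - 4)*(o + 7)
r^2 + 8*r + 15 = (r + 3)*(r + 5)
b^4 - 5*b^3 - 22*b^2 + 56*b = b*(b - 7)*(b - 2)*(b + 4)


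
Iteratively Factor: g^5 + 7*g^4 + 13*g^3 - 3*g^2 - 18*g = (g + 3)*(g^4 + 4*g^3 + g^2 - 6*g) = g*(g + 3)*(g^3 + 4*g^2 + g - 6) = g*(g + 2)*(g + 3)*(g^2 + 2*g - 3) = g*(g - 1)*(g + 2)*(g + 3)*(g + 3)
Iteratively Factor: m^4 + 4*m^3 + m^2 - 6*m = (m)*(m^3 + 4*m^2 + m - 6) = m*(m + 3)*(m^2 + m - 2) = m*(m - 1)*(m + 3)*(m + 2)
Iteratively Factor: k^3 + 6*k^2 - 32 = (k + 4)*(k^2 + 2*k - 8) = (k + 4)^2*(k - 2)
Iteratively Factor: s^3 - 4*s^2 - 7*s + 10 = (s - 1)*(s^2 - 3*s - 10) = (s - 5)*(s - 1)*(s + 2)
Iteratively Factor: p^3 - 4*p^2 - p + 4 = (p - 4)*(p^2 - 1) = (p - 4)*(p + 1)*(p - 1)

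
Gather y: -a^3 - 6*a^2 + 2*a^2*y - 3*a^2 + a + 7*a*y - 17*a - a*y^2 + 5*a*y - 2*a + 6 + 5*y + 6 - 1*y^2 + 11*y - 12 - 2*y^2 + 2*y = -a^3 - 9*a^2 - 18*a + y^2*(-a - 3) + y*(2*a^2 + 12*a + 18)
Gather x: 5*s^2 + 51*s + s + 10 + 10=5*s^2 + 52*s + 20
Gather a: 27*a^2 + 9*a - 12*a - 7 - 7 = 27*a^2 - 3*a - 14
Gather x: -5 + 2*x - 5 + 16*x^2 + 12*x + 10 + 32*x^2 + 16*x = 48*x^2 + 30*x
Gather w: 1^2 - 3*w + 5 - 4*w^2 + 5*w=-4*w^2 + 2*w + 6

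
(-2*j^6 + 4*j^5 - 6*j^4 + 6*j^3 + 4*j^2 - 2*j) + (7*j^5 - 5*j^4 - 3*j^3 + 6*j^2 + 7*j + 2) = -2*j^6 + 11*j^5 - 11*j^4 + 3*j^3 + 10*j^2 + 5*j + 2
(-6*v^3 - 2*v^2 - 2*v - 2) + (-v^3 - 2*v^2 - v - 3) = -7*v^3 - 4*v^2 - 3*v - 5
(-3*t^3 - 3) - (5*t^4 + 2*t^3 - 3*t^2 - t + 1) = -5*t^4 - 5*t^3 + 3*t^2 + t - 4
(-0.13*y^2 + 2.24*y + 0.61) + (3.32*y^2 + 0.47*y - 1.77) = 3.19*y^2 + 2.71*y - 1.16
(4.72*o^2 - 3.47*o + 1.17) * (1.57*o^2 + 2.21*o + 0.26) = 7.4104*o^4 + 4.9833*o^3 - 4.6046*o^2 + 1.6835*o + 0.3042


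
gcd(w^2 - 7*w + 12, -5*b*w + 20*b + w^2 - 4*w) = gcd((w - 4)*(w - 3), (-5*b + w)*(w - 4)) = w - 4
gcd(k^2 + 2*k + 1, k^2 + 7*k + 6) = k + 1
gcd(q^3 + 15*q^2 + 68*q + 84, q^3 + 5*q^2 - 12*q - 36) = q^2 + 8*q + 12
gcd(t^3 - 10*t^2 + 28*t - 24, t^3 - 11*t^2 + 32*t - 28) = t^2 - 4*t + 4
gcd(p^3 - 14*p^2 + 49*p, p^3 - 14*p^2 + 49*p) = p^3 - 14*p^2 + 49*p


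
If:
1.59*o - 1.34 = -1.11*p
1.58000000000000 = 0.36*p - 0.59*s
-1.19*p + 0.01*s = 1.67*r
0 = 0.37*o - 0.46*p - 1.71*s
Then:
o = -1.10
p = 2.78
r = -1.98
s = -0.98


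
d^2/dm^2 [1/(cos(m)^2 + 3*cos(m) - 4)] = (-4*sin(m)^4 + 27*sin(m)^2 - 3*cos(m)/4 - 9*cos(3*m)/4 + 3)/((cos(m) - 1)^3*(cos(m) + 4)^3)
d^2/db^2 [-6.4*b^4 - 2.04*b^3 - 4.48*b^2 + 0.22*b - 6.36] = -76.8*b^2 - 12.24*b - 8.96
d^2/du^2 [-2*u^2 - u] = -4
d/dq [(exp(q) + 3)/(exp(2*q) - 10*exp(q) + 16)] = (-2*(exp(q) - 5)*(exp(q) + 3) + exp(2*q) - 10*exp(q) + 16)*exp(q)/(exp(2*q) - 10*exp(q) + 16)^2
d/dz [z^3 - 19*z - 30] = 3*z^2 - 19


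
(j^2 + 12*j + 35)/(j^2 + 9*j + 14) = (j + 5)/(j + 2)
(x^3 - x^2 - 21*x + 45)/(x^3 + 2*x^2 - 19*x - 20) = (x^2 - 6*x + 9)/(x^2 - 3*x - 4)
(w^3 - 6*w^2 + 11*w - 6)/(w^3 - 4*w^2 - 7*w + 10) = (w^2 - 5*w + 6)/(w^2 - 3*w - 10)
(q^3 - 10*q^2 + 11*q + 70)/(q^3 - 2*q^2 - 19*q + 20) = (q^2 - 5*q - 14)/(q^2 + 3*q - 4)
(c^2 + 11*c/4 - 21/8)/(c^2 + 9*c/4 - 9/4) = (c + 7/2)/(c + 3)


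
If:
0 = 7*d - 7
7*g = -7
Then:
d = 1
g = -1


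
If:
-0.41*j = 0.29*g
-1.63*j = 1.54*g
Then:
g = 0.00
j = 0.00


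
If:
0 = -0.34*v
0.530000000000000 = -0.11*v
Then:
No Solution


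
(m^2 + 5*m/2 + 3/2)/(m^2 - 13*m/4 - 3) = 2*(2*m^2 + 5*m + 3)/(4*m^2 - 13*m - 12)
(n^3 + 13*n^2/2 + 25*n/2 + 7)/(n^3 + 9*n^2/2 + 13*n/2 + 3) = (2*n + 7)/(2*n + 3)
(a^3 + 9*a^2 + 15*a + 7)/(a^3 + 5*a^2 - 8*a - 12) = (a^2 + 8*a + 7)/(a^2 + 4*a - 12)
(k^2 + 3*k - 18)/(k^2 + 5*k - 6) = (k - 3)/(k - 1)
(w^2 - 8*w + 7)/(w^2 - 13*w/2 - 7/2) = 2*(w - 1)/(2*w + 1)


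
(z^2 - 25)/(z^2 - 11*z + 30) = (z + 5)/(z - 6)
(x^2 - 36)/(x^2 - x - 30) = (x + 6)/(x + 5)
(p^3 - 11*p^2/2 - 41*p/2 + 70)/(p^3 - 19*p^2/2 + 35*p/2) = (p + 4)/p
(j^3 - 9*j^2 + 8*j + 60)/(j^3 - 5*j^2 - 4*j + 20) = (j - 6)/(j - 2)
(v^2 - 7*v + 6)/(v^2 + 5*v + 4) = (v^2 - 7*v + 6)/(v^2 + 5*v + 4)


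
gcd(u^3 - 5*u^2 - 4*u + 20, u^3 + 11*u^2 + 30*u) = 1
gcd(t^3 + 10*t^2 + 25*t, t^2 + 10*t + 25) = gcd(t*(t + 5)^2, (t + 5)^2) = t^2 + 10*t + 25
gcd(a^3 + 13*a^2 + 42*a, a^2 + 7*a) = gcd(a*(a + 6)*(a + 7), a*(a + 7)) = a^2 + 7*a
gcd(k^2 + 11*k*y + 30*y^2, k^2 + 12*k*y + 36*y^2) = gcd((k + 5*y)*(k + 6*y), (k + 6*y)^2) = k + 6*y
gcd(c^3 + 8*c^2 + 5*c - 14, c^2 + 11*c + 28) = c + 7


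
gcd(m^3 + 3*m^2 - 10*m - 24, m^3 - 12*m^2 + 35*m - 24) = m - 3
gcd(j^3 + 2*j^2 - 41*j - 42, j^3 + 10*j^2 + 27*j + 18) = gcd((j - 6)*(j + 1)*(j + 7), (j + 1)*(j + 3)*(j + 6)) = j + 1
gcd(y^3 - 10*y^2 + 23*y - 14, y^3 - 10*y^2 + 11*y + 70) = y - 7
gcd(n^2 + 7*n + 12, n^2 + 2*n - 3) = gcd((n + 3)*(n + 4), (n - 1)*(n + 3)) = n + 3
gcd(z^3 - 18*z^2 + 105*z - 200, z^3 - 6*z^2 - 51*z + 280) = z^2 - 13*z + 40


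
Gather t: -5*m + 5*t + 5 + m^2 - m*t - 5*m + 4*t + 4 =m^2 - 10*m + t*(9 - m) + 9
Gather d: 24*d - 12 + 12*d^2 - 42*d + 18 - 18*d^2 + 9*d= -6*d^2 - 9*d + 6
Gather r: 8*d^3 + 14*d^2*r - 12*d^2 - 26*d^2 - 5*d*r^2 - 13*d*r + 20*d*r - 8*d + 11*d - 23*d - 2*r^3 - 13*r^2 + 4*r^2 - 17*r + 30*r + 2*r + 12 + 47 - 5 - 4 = 8*d^3 - 38*d^2 - 20*d - 2*r^3 + r^2*(-5*d - 9) + r*(14*d^2 + 7*d + 15) + 50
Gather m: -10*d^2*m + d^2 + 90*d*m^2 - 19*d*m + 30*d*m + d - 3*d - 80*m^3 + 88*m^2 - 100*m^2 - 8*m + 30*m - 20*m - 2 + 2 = d^2 - 2*d - 80*m^3 + m^2*(90*d - 12) + m*(-10*d^2 + 11*d + 2)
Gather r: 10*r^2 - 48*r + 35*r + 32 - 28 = 10*r^2 - 13*r + 4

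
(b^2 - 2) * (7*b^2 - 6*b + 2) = 7*b^4 - 6*b^3 - 12*b^2 + 12*b - 4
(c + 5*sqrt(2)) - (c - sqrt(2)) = 6*sqrt(2)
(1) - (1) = 0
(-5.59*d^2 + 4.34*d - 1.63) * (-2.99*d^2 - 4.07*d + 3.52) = 16.7141*d^4 + 9.7747*d^3 - 32.4669*d^2 + 21.9109*d - 5.7376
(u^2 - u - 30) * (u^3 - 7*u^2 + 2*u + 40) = u^5 - 8*u^4 - 21*u^3 + 248*u^2 - 100*u - 1200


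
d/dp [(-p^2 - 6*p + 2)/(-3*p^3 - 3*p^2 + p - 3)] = (-3*p^4 - 36*p^3 - p^2 + 18*p + 16)/(9*p^6 + 18*p^5 + 3*p^4 + 12*p^3 + 19*p^2 - 6*p + 9)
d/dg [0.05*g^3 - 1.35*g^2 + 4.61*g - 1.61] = 0.15*g^2 - 2.7*g + 4.61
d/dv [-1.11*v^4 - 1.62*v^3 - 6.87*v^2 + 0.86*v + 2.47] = -4.44*v^3 - 4.86*v^2 - 13.74*v + 0.86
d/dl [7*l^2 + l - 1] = 14*l + 1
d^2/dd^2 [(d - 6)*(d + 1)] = 2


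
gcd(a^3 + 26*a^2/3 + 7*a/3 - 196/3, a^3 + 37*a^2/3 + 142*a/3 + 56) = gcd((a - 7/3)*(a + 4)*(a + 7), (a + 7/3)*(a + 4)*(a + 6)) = a + 4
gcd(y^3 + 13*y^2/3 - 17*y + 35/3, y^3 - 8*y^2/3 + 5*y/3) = y^2 - 8*y/3 + 5/3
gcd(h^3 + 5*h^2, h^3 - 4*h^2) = h^2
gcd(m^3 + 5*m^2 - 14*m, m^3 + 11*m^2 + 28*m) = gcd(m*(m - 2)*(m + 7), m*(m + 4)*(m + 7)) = m^2 + 7*m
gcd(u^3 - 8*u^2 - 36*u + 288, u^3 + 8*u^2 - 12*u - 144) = u + 6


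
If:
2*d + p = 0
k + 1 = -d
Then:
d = -p/2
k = p/2 - 1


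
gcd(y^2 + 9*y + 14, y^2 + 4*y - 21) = y + 7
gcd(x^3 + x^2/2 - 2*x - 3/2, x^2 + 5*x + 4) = x + 1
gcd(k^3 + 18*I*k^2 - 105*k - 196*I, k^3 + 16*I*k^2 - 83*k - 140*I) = k^2 + 11*I*k - 28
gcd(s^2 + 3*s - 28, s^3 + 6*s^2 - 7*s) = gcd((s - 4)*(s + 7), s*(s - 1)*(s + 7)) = s + 7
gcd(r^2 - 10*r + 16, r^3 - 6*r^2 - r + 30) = 1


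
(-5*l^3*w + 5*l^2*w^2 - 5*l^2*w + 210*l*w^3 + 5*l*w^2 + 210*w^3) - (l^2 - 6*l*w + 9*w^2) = -5*l^3*w + 5*l^2*w^2 - 5*l^2*w - l^2 + 210*l*w^3 + 5*l*w^2 + 6*l*w + 210*w^3 - 9*w^2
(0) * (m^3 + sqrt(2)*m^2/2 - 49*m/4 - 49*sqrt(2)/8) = 0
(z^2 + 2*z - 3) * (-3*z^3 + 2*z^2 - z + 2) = -3*z^5 - 4*z^4 + 12*z^3 - 6*z^2 + 7*z - 6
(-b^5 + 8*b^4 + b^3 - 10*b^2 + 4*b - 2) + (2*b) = -b^5 + 8*b^4 + b^3 - 10*b^2 + 6*b - 2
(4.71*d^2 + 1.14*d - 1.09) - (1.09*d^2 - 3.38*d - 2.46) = 3.62*d^2 + 4.52*d + 1.37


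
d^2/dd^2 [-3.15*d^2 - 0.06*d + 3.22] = -6.30000000000000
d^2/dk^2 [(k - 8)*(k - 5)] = 2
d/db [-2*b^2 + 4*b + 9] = 4 - 4*b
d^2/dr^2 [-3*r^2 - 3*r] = -6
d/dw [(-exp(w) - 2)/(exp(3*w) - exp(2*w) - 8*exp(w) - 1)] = (-(exp(w) + 2)*(-3*exp(2*w) + 2*exp(w) + 8) - exp(3*w) + exp(2*w) + 8*exp(w) + 1)*exp(w)/(-exp(3*w) + exp(2*w) + 8*exp(w) + 1)^2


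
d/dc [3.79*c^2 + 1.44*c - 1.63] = 7.58*c + 1.44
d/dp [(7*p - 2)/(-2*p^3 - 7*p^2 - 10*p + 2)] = (28*p^3 + 37*p^2 - 28*p - 6)/(4*p^6 + 28*p^5 + 89*p^4 + 132*p^3 + 72*p^2 - 40*p + 4)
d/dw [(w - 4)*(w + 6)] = 2*w + 2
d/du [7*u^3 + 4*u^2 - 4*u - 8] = 21*u^2 + 8*u - 4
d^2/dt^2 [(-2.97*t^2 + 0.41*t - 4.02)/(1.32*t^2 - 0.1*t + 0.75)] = (0.644688*t^3 - 24.384888*t^2 + 0.74844*t + 4.59945)/(2.299968*t^6 - 0.52272*t^5 + 3.96*t^4 - 0.595*t^3 + 2.25*t^2 - 0.16875*t + 0.421875)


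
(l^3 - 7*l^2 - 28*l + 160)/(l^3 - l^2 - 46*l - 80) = (l - 4)/(l + 2)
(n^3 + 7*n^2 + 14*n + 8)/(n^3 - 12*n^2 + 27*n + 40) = (n^2 + 6*n + 8)/(n^2 - 13*n + 40)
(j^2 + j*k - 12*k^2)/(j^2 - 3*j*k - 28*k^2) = (j - 3*k)/(j - 7*k)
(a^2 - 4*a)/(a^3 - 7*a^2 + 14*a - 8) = a/(a^2 - 3*a + 2)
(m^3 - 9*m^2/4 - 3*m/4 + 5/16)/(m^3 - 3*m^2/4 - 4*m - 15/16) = (8*m^2 + 2*m - 1)/(8*m^2 + 14*m + 3)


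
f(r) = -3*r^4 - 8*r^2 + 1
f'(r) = -12*r^3 - 16*r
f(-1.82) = -58.42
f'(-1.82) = 101.46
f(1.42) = -27.33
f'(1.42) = -57.08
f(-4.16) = -1035.90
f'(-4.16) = 930.46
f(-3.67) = -650.99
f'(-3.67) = 651.89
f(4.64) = -1561.81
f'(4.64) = -1273.01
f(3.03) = -325.31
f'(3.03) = -382.30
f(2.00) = -79.00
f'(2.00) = -128.00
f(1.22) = -17.55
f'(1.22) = -41.31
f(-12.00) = -63359.00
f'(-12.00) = 20928.00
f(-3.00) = -314.00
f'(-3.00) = 372.00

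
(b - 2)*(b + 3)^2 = b^3 + 4*b^2 - 3*b - 18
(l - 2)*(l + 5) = l^2 + 3*l - 10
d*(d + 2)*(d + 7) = d^3 + 9*d^2 + 14*d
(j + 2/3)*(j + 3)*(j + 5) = j^3 + 26*j^2/3 + 61*j/3 + 10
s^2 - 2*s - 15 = (s - 5)*(s + 3)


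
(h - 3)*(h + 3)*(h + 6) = h^3 + 6*h^2 - 9*h - 54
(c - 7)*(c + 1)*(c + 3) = c^3 - 3*c^2 - 25*c - 21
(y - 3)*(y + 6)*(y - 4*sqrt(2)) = y^3 - 4*sqrt(2)*y^2 + 3*y^2 - 18*y - 12*sqrt(2)*y + 72*sqrt(2)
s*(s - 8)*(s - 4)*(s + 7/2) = s^4 - 17*s^3/2 - 10*s^2 + 112*s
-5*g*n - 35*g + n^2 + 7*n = (-5*g + n)*(n + 7)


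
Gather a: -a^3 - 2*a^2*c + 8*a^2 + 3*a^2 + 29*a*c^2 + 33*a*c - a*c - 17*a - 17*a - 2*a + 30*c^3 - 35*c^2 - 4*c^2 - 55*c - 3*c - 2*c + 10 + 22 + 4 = -a^3 + a^2*(11 - 2*c) + a*(29*c^2 + 32*c - 36) + 30*c^3 - 39*c^2 - 60*c + 36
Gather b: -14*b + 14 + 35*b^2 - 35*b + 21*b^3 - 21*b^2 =21*b^3 + 14*b^2 - 49*b + 14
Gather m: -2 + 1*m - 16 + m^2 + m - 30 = m^2 + 2*m - 48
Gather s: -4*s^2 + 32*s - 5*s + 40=-4*s^2 + 27*s + 40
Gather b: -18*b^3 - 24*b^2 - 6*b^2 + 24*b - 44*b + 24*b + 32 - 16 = -18*b^3 - 30*b^2 + 4*b + 16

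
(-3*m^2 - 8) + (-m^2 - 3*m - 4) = -4*m^2 - 3*m - 12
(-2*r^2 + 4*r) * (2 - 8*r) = 16*r^3 - 36*r^2 + 8*r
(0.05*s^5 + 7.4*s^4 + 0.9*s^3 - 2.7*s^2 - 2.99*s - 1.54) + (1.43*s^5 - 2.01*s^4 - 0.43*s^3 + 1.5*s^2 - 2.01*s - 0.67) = 1.48*s^5 + 5.39*s^4 + 0.47*s^3 - 1.2*s^2 - 5.0*s - 2.21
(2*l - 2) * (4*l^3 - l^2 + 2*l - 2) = 8*l^4 - 10*l^3 + 6*l^2 - 8*l + 4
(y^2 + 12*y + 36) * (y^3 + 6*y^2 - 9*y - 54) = y^5 + 18*y^4 + 99*y^3 + 54*y^2 - 972*y - 1944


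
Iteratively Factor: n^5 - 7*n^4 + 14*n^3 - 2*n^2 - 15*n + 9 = (n - 1)*(n^4 - 6*n^3 + 8*n^2 + 6*n - 9) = (n - 1)^2*(n^3 - 5*n^2 + 3*n + 9) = (n - 3)*(n - 1)^2*(n^2 - 2*n - 3) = (n - 3)*(n - 1)^2*(n + 1)*(n - 3)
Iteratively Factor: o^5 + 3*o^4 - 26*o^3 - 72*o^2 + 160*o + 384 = (o - 4)*(o^4 + 7*o^3 + 2*o^2 - 64*o - 96) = (o - 4)*(o + 4)*(o^3 + 3*o^2 - 10*o - 24) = (o - 4)*(o - 3)*(o + 4)*(o^2 + 6*o + 8) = (o - 4)*(o - 3)*(o + 4)^2*(o + 2)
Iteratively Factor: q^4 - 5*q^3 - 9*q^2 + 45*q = (q + 3)*(q^3 - 8*q^2 + 15*q) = (q - 5)*(q + 3)*(q^2 - 3*q) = q*(q - 5)*(q + 3)*(q - 3)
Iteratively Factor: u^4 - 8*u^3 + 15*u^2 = (u - 3)*(u^3 - 5*u^2) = u*(u - 3)*(u^2 - 5*u) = u*(u - 5)*(u - 3)*(u)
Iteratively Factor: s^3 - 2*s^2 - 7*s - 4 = (s + 1)*(s^2 - 3*s - 4) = (s - 4)*(s + 1)*(s + 1)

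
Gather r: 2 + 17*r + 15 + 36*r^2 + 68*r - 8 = 36*r^2 + 85*r + 9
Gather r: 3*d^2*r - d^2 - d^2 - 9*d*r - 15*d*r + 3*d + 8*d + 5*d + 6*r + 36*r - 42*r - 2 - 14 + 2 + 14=-2*d^2 + 16*d + r*(3*d^2 - 24*d)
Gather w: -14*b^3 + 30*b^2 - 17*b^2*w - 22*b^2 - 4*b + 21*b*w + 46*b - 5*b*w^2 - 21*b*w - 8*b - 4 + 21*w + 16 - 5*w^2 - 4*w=-14*b^3 + 8*b^2 + 34*b + w^2*(-5*b - 5) + w*(17 - 17*b^2) + 12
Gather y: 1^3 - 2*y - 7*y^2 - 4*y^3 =-4*y^3 - 7*y^2 - 2*y + 1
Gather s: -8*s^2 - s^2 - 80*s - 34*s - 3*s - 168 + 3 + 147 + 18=-9*s^2 - 117*s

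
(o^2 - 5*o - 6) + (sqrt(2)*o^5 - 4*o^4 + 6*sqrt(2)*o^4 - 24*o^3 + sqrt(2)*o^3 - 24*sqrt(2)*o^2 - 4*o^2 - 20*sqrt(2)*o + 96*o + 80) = sqrt(2)*o^5 - 4*o^4 + 6*sqrt(2)*o^4 - 24*o^3 + sqrt(2)*o^3 - 24*sqrt(2)*o^2 - 3*o^2 - 20*sqrt(2)*o + 91*o + 74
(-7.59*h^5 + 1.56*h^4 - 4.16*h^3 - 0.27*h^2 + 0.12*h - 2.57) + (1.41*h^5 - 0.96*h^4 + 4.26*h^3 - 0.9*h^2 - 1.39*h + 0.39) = -6.18*h^5 + 0.6*h^4 + 0.0999999999999996*h^3 - 1.17*h^2 - 1.27*h - 2.18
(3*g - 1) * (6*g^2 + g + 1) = 18*g^3 - 3*g^2 + 2*g - 1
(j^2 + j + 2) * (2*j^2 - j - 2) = 2*j^4 + j^3 + j^2 - 4*j - 4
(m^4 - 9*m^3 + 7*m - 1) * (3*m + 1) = 3*m^5 - 26*m^4 - 9*m^3 + 21*m^2 + 4*m - 1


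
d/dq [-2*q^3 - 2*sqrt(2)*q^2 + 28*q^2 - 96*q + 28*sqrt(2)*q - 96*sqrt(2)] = -6*q^2 - 4*sqrt(2)*q + 56*q - 96 + 28*sqrt(2)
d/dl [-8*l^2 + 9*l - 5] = 9 - 16*l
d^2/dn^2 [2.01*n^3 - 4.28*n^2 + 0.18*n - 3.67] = 12.06*n - 8.56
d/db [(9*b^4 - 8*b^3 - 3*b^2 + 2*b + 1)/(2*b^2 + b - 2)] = (36*b^5 + 11*b^4 - 88*b^3 + 41*b^2 + 8*b - 5)/(4*b^4 + 4*b^3 - 7*b^2 - 4*b + 4)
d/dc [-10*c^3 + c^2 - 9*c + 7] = -30*c^2 + 2*c - 9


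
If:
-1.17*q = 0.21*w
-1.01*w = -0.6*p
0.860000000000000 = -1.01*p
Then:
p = -0.85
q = 0.09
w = -0.51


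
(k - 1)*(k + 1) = k^2 - 1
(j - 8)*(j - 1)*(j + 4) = j^3 - 5*j^2 - 28*j + 32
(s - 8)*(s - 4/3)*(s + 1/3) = s^3 - 9*s^2 + 68*s/9 + 32/9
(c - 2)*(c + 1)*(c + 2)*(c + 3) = c^4 + 4*c^3 - c^2 - 16*c - 12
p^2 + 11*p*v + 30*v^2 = (p + 5*v)*(p + 6*v)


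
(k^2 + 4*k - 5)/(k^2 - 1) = (k + 5)/(k + 1)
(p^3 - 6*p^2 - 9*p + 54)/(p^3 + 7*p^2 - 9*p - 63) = (p - 6)/(p + 7)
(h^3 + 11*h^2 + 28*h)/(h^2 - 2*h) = (h^2 + 11*h + 28)/(h - 2)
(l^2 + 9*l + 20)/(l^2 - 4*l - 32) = (l + 5)/(l - 8)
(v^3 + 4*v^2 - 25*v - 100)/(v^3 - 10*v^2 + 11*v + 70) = (v^2 + 9*v + 20)/(v^2 - 5*v - 14)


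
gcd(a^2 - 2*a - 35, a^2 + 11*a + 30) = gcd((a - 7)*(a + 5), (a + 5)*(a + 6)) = a + 5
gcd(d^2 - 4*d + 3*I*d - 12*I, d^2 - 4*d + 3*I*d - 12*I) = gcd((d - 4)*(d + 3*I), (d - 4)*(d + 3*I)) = d^2 + d*(-4 + 3*I) - 12*I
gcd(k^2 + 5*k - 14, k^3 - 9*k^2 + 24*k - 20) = k - 2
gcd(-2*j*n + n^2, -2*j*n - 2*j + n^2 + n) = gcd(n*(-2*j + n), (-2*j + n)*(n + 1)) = 2*j - n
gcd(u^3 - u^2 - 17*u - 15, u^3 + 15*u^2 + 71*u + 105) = u + 3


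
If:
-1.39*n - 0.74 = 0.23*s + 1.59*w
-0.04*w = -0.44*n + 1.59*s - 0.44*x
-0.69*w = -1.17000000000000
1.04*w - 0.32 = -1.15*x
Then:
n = -2.30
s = -1.03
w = 1.70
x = -1.26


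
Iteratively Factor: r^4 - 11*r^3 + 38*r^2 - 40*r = (r)*(r^3 - 11*r^2 + 38*r - 40) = r*(r - 5)*(r^2 - 6*r + 8) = r*(r - 5)*(r - 4)*(r - 2)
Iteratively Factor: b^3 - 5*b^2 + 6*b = (b)*(b^2 - 5*b + 6) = b*(b - 2)*(b - 3)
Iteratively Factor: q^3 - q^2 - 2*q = (q)*(q^2 - q - 2) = q*(q - 2)*(q + 1)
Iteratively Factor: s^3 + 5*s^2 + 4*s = (s + 1)*(s^2 + 4*s) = s*(s + 1)*(s + 4)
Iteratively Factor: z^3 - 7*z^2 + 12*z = (z - 4)*(z^2 - 3*z) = z*(z - 4)*(z - 3)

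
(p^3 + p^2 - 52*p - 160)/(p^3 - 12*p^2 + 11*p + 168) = (p^2 + 9*p + 20)/(p^2 - 4*p - 21)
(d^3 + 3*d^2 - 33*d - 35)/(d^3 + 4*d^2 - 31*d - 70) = (d + 1)/(d + 2)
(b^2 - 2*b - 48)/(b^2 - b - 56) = (b + 6)/(b + 7)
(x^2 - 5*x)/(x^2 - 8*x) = (x - 5)/(x - 8)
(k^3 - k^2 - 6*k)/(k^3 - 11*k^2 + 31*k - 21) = k*(k + 2)/(k^2 - 8*k + 7)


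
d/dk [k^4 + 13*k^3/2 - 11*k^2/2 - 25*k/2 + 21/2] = 4*k^3 + 39*k^2/2 - 11*k - 25/2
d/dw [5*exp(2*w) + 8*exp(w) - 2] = (10*exp(w) + 8)*exp(w)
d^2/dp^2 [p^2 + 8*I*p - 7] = 2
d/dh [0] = 0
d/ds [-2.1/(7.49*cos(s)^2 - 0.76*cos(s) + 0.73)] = (1.596 - 31.458*cos(s))*sin(s)/(7.49*cos(s)^2 - 0.76*cos(s) + 0.73)^2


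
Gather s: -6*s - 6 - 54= -6*s - 60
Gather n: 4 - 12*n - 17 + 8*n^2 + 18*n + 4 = 8*n^2 + 6*n - 9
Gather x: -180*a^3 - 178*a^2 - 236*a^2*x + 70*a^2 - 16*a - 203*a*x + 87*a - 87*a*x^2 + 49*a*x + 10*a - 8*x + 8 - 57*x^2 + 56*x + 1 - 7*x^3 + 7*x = -180*a^3 - 108*a^2 + 81*a - 7*x^3 + x^2*(-87*a - 57) + x*(-236*a^2 - 154*a + 55) + 9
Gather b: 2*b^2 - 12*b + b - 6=2*b^2 - 11*b - 6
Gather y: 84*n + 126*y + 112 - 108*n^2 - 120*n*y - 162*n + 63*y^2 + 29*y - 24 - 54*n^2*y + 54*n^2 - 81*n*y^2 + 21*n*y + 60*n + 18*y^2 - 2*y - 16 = -54*n^2 - 18*n + y^2*(81 - 81*n) + y*(-54*n^2 - 99*n + 153) + 72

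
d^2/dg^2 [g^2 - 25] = 2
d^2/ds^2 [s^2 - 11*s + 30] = 2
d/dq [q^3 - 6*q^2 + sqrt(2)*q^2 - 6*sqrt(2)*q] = 3*q^2 - 12*q + 2*sqrt(2)*q - 6*sqrt(2)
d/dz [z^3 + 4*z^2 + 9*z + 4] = 3*z^2 + 8*z + 9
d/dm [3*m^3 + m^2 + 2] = m*(9*m + 2)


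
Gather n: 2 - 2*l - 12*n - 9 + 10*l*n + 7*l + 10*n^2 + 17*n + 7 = 5*l + 10*n^2 + n*(10*l + 5)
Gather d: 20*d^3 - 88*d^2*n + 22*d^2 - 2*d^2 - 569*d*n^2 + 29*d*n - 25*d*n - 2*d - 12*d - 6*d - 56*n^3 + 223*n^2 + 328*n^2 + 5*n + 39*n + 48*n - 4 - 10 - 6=20*d^3 + d^2*(20 - 88*n) + d*(-569*n^2 + 4*n - 20) - 56*n^3 + 551*n^2 + 92*n - 20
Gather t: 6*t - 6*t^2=-6*t^2 + 6*t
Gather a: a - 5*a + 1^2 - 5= -4*a - 4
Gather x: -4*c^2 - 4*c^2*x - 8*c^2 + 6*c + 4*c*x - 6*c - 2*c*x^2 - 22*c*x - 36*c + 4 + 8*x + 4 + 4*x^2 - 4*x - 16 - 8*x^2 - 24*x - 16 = -12*c^2 - 36*c + x^2*(-2*c - 4) + x*(-4*c^2 - 18*c - 20) - 24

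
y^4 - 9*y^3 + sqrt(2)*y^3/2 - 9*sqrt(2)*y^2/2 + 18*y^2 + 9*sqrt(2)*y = y*(y - 6)*(y - 3)*(y + sqrt(2)/2)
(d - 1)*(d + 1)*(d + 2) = d^3 + 2*d^2 - d - 2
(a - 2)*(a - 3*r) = a^2 - 3*a*r - 2*a + 6*r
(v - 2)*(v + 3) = v^2 + v - 6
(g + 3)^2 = g^2 + 6*g + 9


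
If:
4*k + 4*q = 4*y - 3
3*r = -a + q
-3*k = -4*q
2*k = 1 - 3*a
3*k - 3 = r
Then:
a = -3/7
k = 8/7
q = 6/7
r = 3/7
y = 11/4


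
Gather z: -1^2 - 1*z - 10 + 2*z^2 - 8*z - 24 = 2*z^2 - 9*z - 35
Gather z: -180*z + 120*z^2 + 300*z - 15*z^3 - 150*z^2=-15*z^3 - 30*z^2 + 120*z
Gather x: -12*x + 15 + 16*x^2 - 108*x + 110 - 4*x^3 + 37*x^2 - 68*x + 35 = -4*x^3 + 53*x^2 - 188*x + 160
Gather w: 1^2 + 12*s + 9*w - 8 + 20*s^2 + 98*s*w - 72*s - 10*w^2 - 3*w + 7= 20*s^2 - 60*s - 10*w^2 + w*(98*s + 6)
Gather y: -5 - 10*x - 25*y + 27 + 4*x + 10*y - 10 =-6*x - 15*y + 12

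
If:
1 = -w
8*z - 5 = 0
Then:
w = -1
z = 5/8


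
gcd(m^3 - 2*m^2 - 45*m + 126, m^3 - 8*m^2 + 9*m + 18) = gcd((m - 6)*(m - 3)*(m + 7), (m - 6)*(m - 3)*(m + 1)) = m^2 - 9*m + 18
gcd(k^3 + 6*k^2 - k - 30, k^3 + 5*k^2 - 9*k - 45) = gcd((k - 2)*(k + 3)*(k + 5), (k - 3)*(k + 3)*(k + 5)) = k^2 + 8*k + 15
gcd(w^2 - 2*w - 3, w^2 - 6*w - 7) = w + 1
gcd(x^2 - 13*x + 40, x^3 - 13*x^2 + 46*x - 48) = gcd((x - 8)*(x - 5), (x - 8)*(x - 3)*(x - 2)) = x - 8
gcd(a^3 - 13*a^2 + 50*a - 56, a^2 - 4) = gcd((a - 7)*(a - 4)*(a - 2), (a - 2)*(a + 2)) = a - 2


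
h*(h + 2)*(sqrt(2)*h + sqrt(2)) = sqrt(2)*h^3 + 3*sqrt(2)*h^2 + 2*sqrt(2)*h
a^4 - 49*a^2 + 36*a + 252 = (a - 6)*(a - 3)*(a + 2)*(a + 7)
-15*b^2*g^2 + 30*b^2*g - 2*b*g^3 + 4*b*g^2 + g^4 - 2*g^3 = g*(-5*b + g)*(3*b + g)*(g - 2)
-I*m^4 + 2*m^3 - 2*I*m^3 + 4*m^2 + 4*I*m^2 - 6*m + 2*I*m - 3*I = (m + 3)*(m + I)^2*(-I*m + I)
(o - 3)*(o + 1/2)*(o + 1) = o^3 - 3*o^2/2 - 4*o - 3/2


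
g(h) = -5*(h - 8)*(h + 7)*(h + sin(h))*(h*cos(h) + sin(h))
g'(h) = -5*(h - 8)*(h + 7)*(h + sin(h))*(-h*sin(h) + 2*cos(h)) - 5*(h - 8)*(h + 7)*(h*cos(h) + sin(h))*(cos(h) + 1) - 5*(h - 8)*(h + sin(h))*(h*cos(h) + sin(h)) - 5*(h + 7)*(h + sin(h))*(h*cos(h) + sin(h)) = 5*(8 - h)*(h + sin(h))*(h*cos(h) + sin(h)) + 5*(h - 8)*(h + 7)*(h + sin(h))*(h*sin(h) - 2*cos(h)) - 5*(h - 8)*(h + 7)*(h*cos(h) + sin(h))*(cos(h) + 1) - 5*(h + 7)*(h + sin(h))*(h*cos(h) + sin(h))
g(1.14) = 792.02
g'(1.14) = 415.13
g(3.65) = -2692.84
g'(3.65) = 280.31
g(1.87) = 310.63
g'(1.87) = -1763.64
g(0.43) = 192.37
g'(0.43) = 824.38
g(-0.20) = 43.87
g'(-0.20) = -430.23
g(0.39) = 160.46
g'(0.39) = 770.15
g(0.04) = 1.79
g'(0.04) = 89.57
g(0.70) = 445.65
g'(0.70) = 989.46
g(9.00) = 5864.17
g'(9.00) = 10450.97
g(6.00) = 4076.54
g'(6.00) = 2347.02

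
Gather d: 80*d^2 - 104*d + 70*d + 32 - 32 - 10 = 80*d^2 - 34*d - 10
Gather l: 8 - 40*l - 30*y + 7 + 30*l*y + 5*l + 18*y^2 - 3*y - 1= l*(30*y - 35) + 18*y^2 - 33*y + 14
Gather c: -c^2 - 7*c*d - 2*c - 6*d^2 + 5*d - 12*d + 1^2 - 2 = -c^2 + c*(-7*d - 2) - 6*d^2 - 7*d - 1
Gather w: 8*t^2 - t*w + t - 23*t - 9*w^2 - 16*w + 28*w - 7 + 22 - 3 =8*t^2 - 22*t - 9*w^2 + w*(12 - t) + 12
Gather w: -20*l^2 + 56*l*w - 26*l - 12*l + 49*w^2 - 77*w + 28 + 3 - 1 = -20*l^2 - 38*l + 49*w^2 + w*(56*l - 77) + 30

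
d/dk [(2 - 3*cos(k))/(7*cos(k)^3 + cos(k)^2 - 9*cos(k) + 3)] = (-42*cos(k)^3 + 39*cos(k)^2 + 4*cos(k) - 9)*sin(k)/(7*cos(k)^3 + cos(k)^2 - 9*cos(k) + 3)^2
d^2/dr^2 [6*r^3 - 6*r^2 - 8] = 36*r - 12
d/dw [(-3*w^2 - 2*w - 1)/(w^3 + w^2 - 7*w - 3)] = (3*w^4 + 4*w^3 + 26*w^2 + 20*w - 1)/(w^6 + 2*w^5 - 13*w^4 - 20*w^3 + 43*w^2 + 42*w + 9)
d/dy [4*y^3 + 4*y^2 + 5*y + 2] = 12*y^2 + 8*y + 5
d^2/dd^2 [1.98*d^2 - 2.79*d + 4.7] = 3.96000000000000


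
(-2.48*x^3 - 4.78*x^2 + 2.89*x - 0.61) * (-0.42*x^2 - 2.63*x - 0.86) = 1.0416*x^5 + 8.53*x^4 + 13.4904*x^3 - 3.2337*x^2 - 0.8811*x + 0.5246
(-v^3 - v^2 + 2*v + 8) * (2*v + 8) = -2*v^4 - 10*v^3 - 4*v^2 + 32*v + 64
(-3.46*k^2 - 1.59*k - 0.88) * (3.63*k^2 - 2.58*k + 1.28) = -12.5598*k^4 + 3.1551*k^3 - 3.521*k^2 + 0.2352*k - 1.1264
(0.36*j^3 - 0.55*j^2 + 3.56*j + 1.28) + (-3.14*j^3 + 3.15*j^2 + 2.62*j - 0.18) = -2.78*j^3 + 2.6*j^2 + 6.18*j + 1.1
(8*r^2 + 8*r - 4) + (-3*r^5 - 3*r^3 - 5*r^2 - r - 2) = -3*r^5 - 3*r^3 + 3*r^2 + 7*r - 6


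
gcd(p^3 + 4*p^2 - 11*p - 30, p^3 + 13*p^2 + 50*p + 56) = p + 2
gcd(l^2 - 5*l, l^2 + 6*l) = l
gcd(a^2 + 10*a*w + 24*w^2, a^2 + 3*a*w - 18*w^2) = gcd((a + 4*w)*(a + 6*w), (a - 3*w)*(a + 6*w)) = a + 6*w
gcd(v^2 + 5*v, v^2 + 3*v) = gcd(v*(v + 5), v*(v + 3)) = v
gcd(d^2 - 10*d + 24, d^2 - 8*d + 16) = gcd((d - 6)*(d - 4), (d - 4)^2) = d - 4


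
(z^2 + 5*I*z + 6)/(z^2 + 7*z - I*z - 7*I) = (z + 6*I)/(z + 7)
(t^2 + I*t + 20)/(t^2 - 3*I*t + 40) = (t - 4*I)/(t - 8*I)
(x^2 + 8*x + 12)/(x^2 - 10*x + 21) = (x^2 + 8*x + 12)/(x^2 - 10*x + 21)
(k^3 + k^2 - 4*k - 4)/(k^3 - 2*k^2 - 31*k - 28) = (k^2 - 4)/(k^2 - 3*k - 28)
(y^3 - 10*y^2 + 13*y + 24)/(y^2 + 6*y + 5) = (y^2 - 11*y + 24)/(y + 5)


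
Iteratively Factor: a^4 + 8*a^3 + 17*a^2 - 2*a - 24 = (a + 3)*(a^3 + 5*a^2 + 2*a - 8) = (a - 1)*(a + 3)*(a^2 + 6*a + 8) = (a - 1)*(a + 2)*(a + 3)*(a + 4)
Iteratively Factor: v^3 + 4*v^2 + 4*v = (v + 2)*(v^2 + 2*v) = v*(v + 2)*(v + 2)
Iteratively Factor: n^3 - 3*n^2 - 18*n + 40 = (n + 4)*(n^2 - 7*n + 10) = (n - 2)*(n + 4)*(n - 5)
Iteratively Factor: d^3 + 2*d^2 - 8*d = (d)*(d^2 + 2*d - 8) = d*(d - 2)*(d + 4)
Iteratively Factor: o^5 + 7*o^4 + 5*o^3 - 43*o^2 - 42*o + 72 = (o - 1)*(o^4 + 8*o^3 + 13*o^2 - 30*o - 72) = (o - 2)*(o - 1)*(o^3 + 10*o^2 + 33*o + 36) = (o - 2)*(o - 1)*(o + 3)*(o^2 + 7*o + 12) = (o - 2)*(o - 1)*(o + 3)^2*(o + 4)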